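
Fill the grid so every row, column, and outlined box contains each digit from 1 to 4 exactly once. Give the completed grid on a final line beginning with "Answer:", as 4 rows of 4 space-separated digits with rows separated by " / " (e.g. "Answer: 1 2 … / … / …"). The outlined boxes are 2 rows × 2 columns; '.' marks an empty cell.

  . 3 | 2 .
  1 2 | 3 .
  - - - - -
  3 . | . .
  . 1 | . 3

Step 1. [r3c2∈{4}] r3c2 has the single candidate 4 ⇒ r3c2=4.
Step 2. [r1c4∈{1,4}] 1 has one home in row 1: r1c4 ⇒ r1c4=1.
Step 3. [r3c3∈{1}] only 1 remains possible at r3c3, so r3c3=1.
Step 4. [r3c4∈{2}] r3c4's peers cover all but 2, so r3c4=2.
Step 5. [r1c1∈{4}] r1c1 has the single candidate 4 ⇒ r1c1=4.
Step 6. [r4c3∈{4}] r4c3 is down to just 4. So r4c3=4.
Step 7. [r4c1∈{2}] only 2 remains possible at r4c1 ⇒ r4c1=2.
Step 8. [r2c4∈{4}] r2c4 is down to just 4 ⇒ r2c4=4.

Answer: 4 3 2 1 / 1 2 3 4 / 3 4 1 2 / 2 1 4 3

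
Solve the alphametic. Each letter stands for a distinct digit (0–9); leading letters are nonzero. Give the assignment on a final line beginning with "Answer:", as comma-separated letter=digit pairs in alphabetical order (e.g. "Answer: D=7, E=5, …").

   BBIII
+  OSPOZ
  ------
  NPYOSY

Step 1. [col 1: I + Z ≡ Y (mod 10)] column 1 (I + Z ≡ Y (mod 10), carry-in 0) doesn't pin I yet; pick I=2 and continue, so I=2.
Step 2. [N] the sum has 6 digits but both addends have 5; that extra leading digit N is the final carry, namely 1 ⇒ N=1.
Step 3. [col 1: I + Z ≡ Y (mod 10)] no forcing yet in column 1 (carry-in 0); Z=3 is free and consistent — try it. So Z=3.
Step 4. [col 1: I + Z ≡ Y (mod 10)] in column 1 we have I+Z≡Y with carry-in 0; given I=2, Z=3 and digits 1,2,3 already taken and all letters distinct, that pins Y to 5, so Y=5.
Step 5. [col 2: I + O ≡ S (mod 10)] column 2 (I + O ≡ S (mod 10), carry-in 0) doesn't pin O yet; pick O=6 and continue ⇒ O=6.
Step 6. [col 2: I + O ≡ S (mod 10)] column 2 reads I+O+carry(0)=S with I=2, O=6; with digits 1,2,3,5,6 already taken and all letters distinct, the only value for S is 8. So S=8.
Step 7. [col 3: I + P ≡ O (mod 10)] column 3 reads I+P+carry(0)=O with I=2, O=6; with digits 1,2,3,5,6,8 already taken and all letters distinct, the only value for P is 4. So P=4.
Step 8. [col 4: B + S ≡ Y (mod 10)] column 4 reads B+S+carry(0)=Y with S=8, Y=5; with digits 1,2,3,4,5,6,8 already taken and all letters distinct, the only value for B is 7, so B=7.

Answer: B=7, I=2, N=1, O=6, P=4, S=8, Y=5, Z=3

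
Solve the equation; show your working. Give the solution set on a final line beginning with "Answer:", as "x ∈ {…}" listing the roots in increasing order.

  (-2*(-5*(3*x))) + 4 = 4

Step 1. [(-2*(-5*(3*x))) + 4 = 4] +4 is outermost — subtract 4 both sides, so sub: -2*(-5*(3*x)) = 0.
Step 2. [-2*(-5*(3*x)) = 0] divide by the outer -2. So div: -5*(3*x) = 0.
Step 3. [-5*(3*x) = 0] LHS = -5·(…); ÷-5 both sides ⇒ div: 3*x = 0.
Step 4. [3*x = 0] 3 out front; divide by 3 ⇒ div: x = 0.

Answer: x ∈ {0}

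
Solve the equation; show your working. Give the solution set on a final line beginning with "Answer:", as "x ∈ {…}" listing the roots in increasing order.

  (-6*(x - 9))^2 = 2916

Step 1. [(-6*(x - 9))^2 = 2916] LHS squared, RHS 2916 ≥ 0: apply √ (±), so sqrt: -6*(x - 9) = 54 or -54.
Step 2. [-6*(x - 9) = 54 or -54] LHS = -6·(…); ÷-6 both sides. So div: x - 9 = -9 or 9.
Step 3. [x - 9 = -9 or 9] -9 is outermost — add 9 both sides ⇒ sub: x = 0 or 18.

Answer: x ∈ {0, 18}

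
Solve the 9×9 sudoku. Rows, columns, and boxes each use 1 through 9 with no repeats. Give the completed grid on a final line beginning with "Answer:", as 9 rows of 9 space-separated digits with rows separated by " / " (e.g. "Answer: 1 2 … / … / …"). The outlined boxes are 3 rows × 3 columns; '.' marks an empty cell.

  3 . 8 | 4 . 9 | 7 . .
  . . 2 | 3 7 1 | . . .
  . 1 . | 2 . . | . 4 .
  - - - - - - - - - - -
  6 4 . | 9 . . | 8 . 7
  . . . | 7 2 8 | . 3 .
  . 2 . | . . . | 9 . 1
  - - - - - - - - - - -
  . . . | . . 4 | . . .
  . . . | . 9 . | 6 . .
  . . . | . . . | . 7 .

Step 1. [r2c7∈{5}] r2c7 is down to just 5. So r2c7=5.
Step 2. [r8c6∈{2,3,5,7}] 7 has one home in col 6: r8c6, so r8c6=7.
Step 3. [r7c2∈{3,5,6,7,8,9}] col 2 places 7 nowhere but r7c2 ⇒ r7c2=7.
Step 4. [r5c9∈{4,5,6}] across row 5, 6 lands solely at r5c9. So r5c9=6.
Step 5. [r6c8∈{5}] r6c8 is down to just 5, so r6c8=5.
Step 6. [r9c6∈{2,3,5,6}] in col 6, 2 fits only at r9c6. So r9c6=2.
Step 7. [r7c7∈{1,2,3}] 2 has one home in col 7: r7c7, so r7c7=2.
Step 8. [r9c7∈{1,3,4}] col 7 places 1 nowhere but r9c7. So r9c7=1.
Step 9. [r8c8∈{8}] r8c8's peers cover all but 8, so r8c8=8.
Step 10. [r9c2∈{3,5,6,8,9}] r9c2 is the only open cell in col 2 admitting 8. So r9c2=8.
Step 11. [r7c8∈{9}] r7c8 has the single candidate 9. So r7c8=9.
Step 12. [r8c2∈{3,5}] 3 has one home in col 2: r8c2. So r8c2=3.
Step 13. [r6c4∈{6}] only 6 remains possible at r6c4. So r6c4=6.
Step 14. [r9c4∈{5}] r9c4 has the single candidate 5 ⇒ r9c4=5.
Step 15. [r3c5∈{5,6,8}] box 2 places 8 nowhere but r3c5, so r3c5=8.
Step 16. [r6c6∈{3}] r6c6 has the single candidate 3. So r6c6=3.
Step 17. [r8c4∈{1}] nothing but 1 survives at r8c4. So r8c4=1.
Step 18. [r2c1∈{4,9}] across row 2, 4 lands solely at r2c1. So r2c1=4.
Step 19. [r3c6∈{5,6}] col 6 places 6 nowhere but r3c6 ⇒ r3c6=6.
Step 20. [r9c1∈{9}] r9c1's peers cover all but 9. So r9c1=9.
Step 21. [r2c8∈{6}] r2c8 is down to just 6. So r2c8=6.
Step 22. [r2c2∈{9}] r2c2's peers cover all but 9. So r2c2=9.
Step 23. [r5c2∈{5}] r5c2 is down to just 5 ⇒ r5c2=5.
Step 24. [r5c1∈{1}] r5c1 has the single candidate 1, so r5c1=1.
Step 25. [r7c1∈{5}] r7c1 has the single candidate 5 ⇒ r7c1=5.
Step 26. [r7c9∈{3}] nothing but 3 survives at r7c9, so r7c9=3.
Step 27. [r8c3∈{4}] nothing but 4 survives at r8c3, so r8c3=4.
Step 28. [r6c3∈{7}] nothing but 7 survives at r6c3, so r6c3=7.
Step 29. [r9c3∈{6}] r9c3's peers cover all but 6 ⇒ r9c3=6.
Step 30. [r4c6∈{5}] r4c6 is down to just 5 ⇒ r4c6=5.
Step 31. [r1c9∈{2}] r1c9's peers cover all but 2 ⇒ r1c9=2.
Step 32. [r9c5∈{3}] only 3 remains possible at r9c5, so r9c5=3.
Step 33. [r9c9∈{4}] nothing but 4 survives at r9c9. So r9c9=4.
Step 34. [r7c5∈{6}] nothing but 6 survives at r7c5 ⇒ r7c5=6.
Step 35. [r4c3∈{3}] r4c3 is down to just 3 ⇒ r4c3=3.
Step 36. [r6c5∈{4}] r6c5 has the single candidate 4, so r6c5=4.
Step 37. [r5c7∈{4}] r5c7 is down to just 4. So r5c7=4.
Step 38. [r2c9∈{8}] r2c9's peers cover all but 8. So r2c9=8.
Step 39. [r7c4∈{8}] only 8 remains possible at r7c4. So r7c4=8.
Step 40. [r3c9∈{9}] r3c9's peers cover all but 9. So r3c9=9.
Step 41. [r3c3∈{5}] only 5 remains possible at r3c3. So r3c3=5.
Step 42. [r4c5∈{1}] r4c5 has the single candidate 1, so r4c5=1.
Step 43. [r8c1∈{2}] r8c1 is down to just 2 ⇒ r8c1=2.
Step 44. [r1c2∈{6}] r1c2 has the single candidate 6. So r1c2=6.
Step 45. [r1c8∈{1}] only 1 remains possible at r1c8 ⇒ r1c8=1.
Step 46. [r4c8∈{2}] r4c8 is down to just 2. So r4c8=2.
Step 47. [r1c5∈{5}] r1c5 has the single candidate 5 ⇒ r1c5=5.
Step 48. [r3c1∈{7}] r3c1 is down to just 7, so r3c1=7.
Step 49. [r3c7∈{3}] r3c7's peers cover all but 3 ⇒ r3c7=3.
Step 50. [r6c1∈{8}] r6c1 has the single candidate 8. So r6c1=8.
Step 51. [r5c3∈{9}] r5c3's peers cover all but 9 ⇒ r5c3=9.
Step 52. [r7c3∈{1}] r7c3 is down to just 1, so r7c3=1.
Step 53. [r8c9∈{5}] r8c9's peers cover all but 5. So r8c9=5.

Answer: 3 6 8 4 5 9 7 1 2 / 4 9 2 3 7 1 5 6 8 / 7 1 5 2 8 6 3 4 9 / 6 4 3 9 1 5 8 2 7 / 1 5 9 7 2 8 4 3 6 / 8 2 7 6 4 3 9 5 1 / 5 7 1 8 6 4 2 9 3 / 2 3 4 1 9 7 6 8 5 / 9 8 6 5 3 2 1 7 4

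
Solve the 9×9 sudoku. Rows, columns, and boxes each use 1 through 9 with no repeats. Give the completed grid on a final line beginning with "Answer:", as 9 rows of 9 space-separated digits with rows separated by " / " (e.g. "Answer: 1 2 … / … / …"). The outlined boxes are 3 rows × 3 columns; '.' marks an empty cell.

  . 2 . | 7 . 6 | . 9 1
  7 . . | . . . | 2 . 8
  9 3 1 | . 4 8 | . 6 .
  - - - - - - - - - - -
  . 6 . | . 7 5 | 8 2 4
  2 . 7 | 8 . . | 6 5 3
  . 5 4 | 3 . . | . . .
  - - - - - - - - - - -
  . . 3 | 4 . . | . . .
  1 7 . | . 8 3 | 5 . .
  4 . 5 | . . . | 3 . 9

Step 1. [r4c4∈{1,9}] 1 has one home in row 4: r4c4. So r4c4=1.
Step 2. [r5c5∈{9}] r5c5's peers cover all but 9. So r5c5=9.
Step 3. [r7c5∈{1,2,5,6}] across row 7, 5 lands solely at r7c5, so r7c5=5.
Step 4. [r8c3∈{2,6,9}] 2 has one home in col 3: r8c3. So r8c3=2.
Step 5. [r6c9∈{7}] nothing but 7 survives at r6c9, so r6c9=7.
Step 6. [r6c8∈{1}] r6c8's peers cover all but 1. So r6c8=1.
Step 7. [r6c6∈{2}] r6c6's peers cover all but 2 ⇒ r6c6=2.
Step 8. [r9c5∈{1,2,6}] r9c5 is the only open cell in col 5 admitting 2. So r9c5=2.
Step 9. [r9c6∈{1,7}] across row 9, 1 lands solely at r9c6. So r9c6=1.
Step 10. [r7c6∈{7,9}] across col 6, 7 lands solely at r7c6 ⇒ r7c6=7.
Step 11. [r7c8∈{8}] r7c8 is down to just 8 ⇒ r7c8=8.
Step 12. [r2c8∈{3,4}] 3 has one home in col 8: r2c8. So r2c8=3.
Step 13. [r8c9∈{6}] r8c9's peers cover all but 6, so r8c9=6.
Step 14. [r2c4∈{5,9}] row 2 places 5 nowhere but r2c4, so r2c4=5.
Step 15. [r1c1∈{5,8}] 5 has one home in row 1: r1c1, so r1c1=5.
Step 16. [r7c9∈{2}] nothing but 2 survives at r7c9 ⇒ r7c9=2.
Step 17. [r3c4∈{2}] nothing but 2 survives at r3c4. So r3c4=2.
Step 18. [r9c8∈{7}] nothing but 7 survives at r9c8. So r9c8=7.
Step 19. [r1c3∈{8}] r1c3 has the single candidate 8. So r1c3=8.
Step 20. [r8c4∈{9}] only 9 remains possible at r8c4. So r8c4=9.
Step 21. [r1c5∈{3}] r1c5 is down to just 3 ⇒ r1c5=3.
Step 22. [r2c2∈{4}] nothing but 4 survives at r2c2, so r2c2=4.
Step 23. [r1c7∈{4}] r1c7 has the single candidate 4, so r1c7=4.
Step 24. [r5c6∈{4}] nothing but 4 survives at r5c6 ⇒ r5c6=4.
Step 25. [r4c1∈{3}] r4c1 is down to just 3, so r4c1=3.
Step 26. [r3c9∈{5}] r3c9 is down to just 5, so r3c9=5.
Step 27. [r3c7∈{7}] only 7 remains possible at r3c7 ⇒ r3c7=7.
Step 28. [r8c8∈{4}] nothing but 4 survives at r8c8. So r8c8=4.
Step 29. [r6c1∈{8}] nothing but 8 survives at r6c1, so r6c1=8.
Step 30. [r9c2∈{8}] only 8 remains possible at r9c2, so r9c2=8.
Step 31. [r6c7∈{9}] r6c7's peers cover all but 9. So r6c7=9.
Step 32. [r6c5∈{6}] r6c5 is down to just 6 ⇒ r6c5=6.
Step 33. [r7c1∈{6}] only 6 remains possible at r7c1. So r7c1=6.
Step 34. [r9c4∈{6}] r9c4 has the single candidate 6 ⇒ r9c4=6.
Step 35. [r2c3∈{6}] r2c3 is down to just 6. So r2c3=6.
Step 36. [r7c2∈{9}] r7c2's peers cover all but 9. So r7c2=9.
Step 37. [r5c2∈{1}] r5c2 is down to just 1, so r5c2=1.
Step 38. [r4c3∈{9}] r4c3 has the single candidate 9. So r4c3=9.
Step 39. [r2c5∈{1}] only 1 remains possible at r2c5 ⇒ r2c5=1.
Step 40. [r7c7∈{1}] only 1 remains possible at r7c7. So r7c7=1.
Step 41. [r2c6∈{9}] r2c6's peers cover all but 9, so r2c6=9.

Answer: 5 2 8 7 3 6 4 9 1 / 7 4 6 5 1 9 2 3 8 / 9 3 1 2 4 8 7 6 5 / 3 6 9 1 7 5 8 2 4 / 2 1 7 8 9 4 6 5 3 / 8 5 4 3 6 2 9 1 7 / 6 9 3 4 5 7 1 8 2 / 1 7 2 9 8 3 5 4 6 / 4 8 5 6 2 1 3 7 9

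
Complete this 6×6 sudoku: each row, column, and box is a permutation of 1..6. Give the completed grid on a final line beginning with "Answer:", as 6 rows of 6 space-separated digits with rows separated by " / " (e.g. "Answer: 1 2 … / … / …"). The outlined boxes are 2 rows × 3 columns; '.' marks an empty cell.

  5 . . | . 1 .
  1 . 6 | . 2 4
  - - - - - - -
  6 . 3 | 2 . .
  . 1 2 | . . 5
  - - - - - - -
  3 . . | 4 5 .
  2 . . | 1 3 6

Step 1. [r4c4∈{3,6}] in row 4, 3 fits only at r4c4, so r4c4=3.
Step 2. [r3c5∈{4}] r3c5's peers cover all but 4, so r3c5=4.
Step 3. [r6c3∈{4,5}] col 3 places 5 nowhere but r6c3 ⇒ r6c3=5.
Step 4. [r1c2∈{2,3,4}] 2 has one home in row 1: r1c2. So r1c2=2.
Step 5. [r5c3∈{1}] only 1 remains possible at r5c3. So r5c3=1.
Step 6. [r4c1∈{4}] only 4 remains possible at r4c1, so r4c1=4.
Step 7. [r2c2∈{3}] only 3 remains possible at r2c2. So r2c2=3.
Step 8. [r3c2∈{5}] r3c2 is down to just 5 ⇒ r3c2=5.
Step 9. [r1c6∈{3}] nothing but 3 survives at r1c6 ⇒ r1c6=3.
Step 10. [r5c6∈{2}] r5c6's peers cover all but 2 ⇒ r5c6=2.
Step 11. [r4c5∈{6}] nothing but 6 survives at r4c5. So r4c5=6.
Step 12. [r5c2∈{6}] r5c2 has the single candidate 6. So r5c2=6.
Step 13. [r6c2∈{4}] r6c2's peers cover all but 4 ⇒ r6c2=4.
Step 14. [r1c3∈{4}] r1c3's peers cover all but 4, so r1c3=4.
Step 15. [r1c4∈{6}] r1c4 has the single candidate 6. So r1c4=6.
Step 16. [r3c6∈{1}] r3c6's peers cover all but 1 ⇒ r3c6=1.
Step 17. [r2c4∈{5}] r2c4 has the single candidate 5, so r2c4=5.

Answer: 5 2 4 6 1 3 / 1 3 6 5 2 4 / 6 5 3 2 4 1 / 4 1 2 3 6 5 / 3 6 1 4 5 2 / 2 4 5 1 3 6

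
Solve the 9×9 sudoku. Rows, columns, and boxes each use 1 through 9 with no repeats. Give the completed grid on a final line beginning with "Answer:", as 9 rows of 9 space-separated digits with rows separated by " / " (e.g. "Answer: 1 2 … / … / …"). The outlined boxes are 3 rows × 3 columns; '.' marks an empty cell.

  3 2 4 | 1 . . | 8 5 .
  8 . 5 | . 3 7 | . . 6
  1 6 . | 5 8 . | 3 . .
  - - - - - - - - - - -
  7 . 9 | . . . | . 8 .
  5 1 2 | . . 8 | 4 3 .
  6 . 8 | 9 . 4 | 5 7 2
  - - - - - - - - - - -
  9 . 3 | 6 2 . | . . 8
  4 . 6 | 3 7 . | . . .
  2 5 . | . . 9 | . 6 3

Step 1. [r4c6∈{1,2,3,5,6}] 3 has one home in col 6: r4c6, so r4c6=3.
Step 2. [r3c9∈{4,7,9}] in col 9, 4 fits only at r3c9, so r3c9=4.
Step 3. [r3c8∈{2,9}] 9 has one home in row 3: r3c8, so r3c8=9.
Step 4. [r8c7∈{1,2,9}] r8c7 is the only open cell in col 7 admitting 9, so r8c7=9.
Step 5. [r4c9∈{1}] r4c9's peers cover all but 1. So r4c9=1.
Step 6. [r9c3∈{1,7}] across col 3, 1 lands solely at r9c3. So r9c3=1.
Step 7. [r2c7∈{1,2}] r2c7 is the only open cell in col 7 admitting 2. So r2c7=2.
Step 8. [r7c7∈{1,7}] col 7 places 1 nowhere but r7c7 ⇒ r7c7=1.
Step 9. [r5c5∈{6}] r5c5 is down to just 6 ⇒ r5c5=6.
Step 10. [r8c9∈{5}] nothing but 5 survives at r8c9, so r8c9=5.
Step 11. [r9c4∈{4,8}] r9c4 is the only open cell in row 9 admitting 8 ⇒ r9c4=8.
Step 12. [r9c7∈{7}] nothing but 7 survives at r9c7. So r9c7=7.
Step 13. [r3c3∈{7}] r3c3's peers cover all but 7, so r3c3=7.
Step 14. [r5c4∈{7}] r5c4's peers cover all but 7, so r5c4=7.
Step 15. [r9c5∈{4}] r9c5 has the single candidate 4, so r9c5=4.
Step 16. [r4c2∈{4}] r4c2 has the single candidate 4, so r4c2=4.
Step 17. [r8c2∈{8}] only 8 remains possible at r8c2 ⇒ r8c2=8.
Step 18. [r4c5∈{5}] nothing but 5 survives at r4c5. So r4c5=5.
Step 19. [r2c8∈{1}] only 1 remains possible at r2c8 ⇒ r2c8=1.
Step 20. [r6c5∈{1}] only 1 remains possible at r6c5. So r6c5=1.
Step 21. [r7c2∈{7}] r7c2's peers cover all but 7 ⇒ r7c2=7.
Step 22. [r1c6∈{6}] nothing but 6 survives at r1c6. So r1c6=6.
Step 23. [r2c2∈{9}] nothing but 9 survives at r2c2, so r2c2=9.
Step 24. [r1c9∈{7}] r1c9 is down to just 7. So r1c9=7.
Step 25. [r4c7∈{6}] r4c7 is down to just 6. So r4c7=6.
Step 26. [r8c6∈{1}] r8c6 is down to just 1. So r8c6=1.
Step 27. [r7c6∈{5}] r7c6 is down to just 5, so r7c6=5.
Step 28. [r8c8∈{2}] nothing but 2 survives at r8c8 ⇒ r8c8=2.
Step 29. [r2c4∈{4}] only 4 remains possible at r2c4 ⇒ r2c4=4.
Step 30. [r7c8∈{4}] r7c8 is down to just 4, so r7c8=4.
Step 31. [r6c2∈{3}] nothing but 3 survives at r6c2. So r6c2=3.
Step 32. [r1c5∈{9}] r1c5 is down to just 9 ⇒ r1c5=9.
Step 33. [r3c6∈{2}] r3c6 has the single candidate 2. So r3c6=2.
Step 34. [r4c4∈{2}] r4c4 has the single candidate 2, so r4c4=2.
Step 35. [r5c9∈{9}] r5c9 is down to just 9. So r5c9=9.

Answer: 3 2 4 1 9 6 8 5 7 / 8 9 5 4 3 7 2 1 6 / 1 6 7 5 8 2 3 9 4 / 7 4 9 2 5 3 6 8 1 / 5 1 2 7 6 8 4 3 9 / 6 3 8 9 1 4 5 7 2 / 9 7 3 6 2 5 1 4 8 / 4 8 6 3 7 1 9 2 5 / 2 5 1 8 4 9 7 6 3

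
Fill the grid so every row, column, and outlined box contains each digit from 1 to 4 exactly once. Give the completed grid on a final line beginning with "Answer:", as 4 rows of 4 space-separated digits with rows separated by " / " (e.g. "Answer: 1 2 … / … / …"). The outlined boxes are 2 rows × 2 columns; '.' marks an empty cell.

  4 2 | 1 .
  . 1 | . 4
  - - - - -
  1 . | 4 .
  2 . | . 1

Step 1. [r4c3∈{3}] nothing but 3 survives at r4c3, so r4c3=3.
Step 2. [r3c2∈{3}] r3c2 is down to just 3. So r3c2=3.
Step 3. [r2c3∈{2}] r2c3 is down to just 2 ⇒ r2c3=2.
Step 4. [r2c1∈{3}] only 3 remains possible at r2c1 ⇒ r2c1=3.
Step 5. [r4c2∈{4}] r4c2's peers cover all but 4 ⇒ r4c2=4.
Step 6. [r3c4∈{2}] nothing but 2 survives at r3c4 ⇒ r3c4=2.
Step 7. [r1c4∈{3}] r1c4's peers cover all but 3 ⇒ r1c4=3.

Answer: 4 2 1 3 / 3 1 2 4 / 1 3 4 2 / 2 4 3 1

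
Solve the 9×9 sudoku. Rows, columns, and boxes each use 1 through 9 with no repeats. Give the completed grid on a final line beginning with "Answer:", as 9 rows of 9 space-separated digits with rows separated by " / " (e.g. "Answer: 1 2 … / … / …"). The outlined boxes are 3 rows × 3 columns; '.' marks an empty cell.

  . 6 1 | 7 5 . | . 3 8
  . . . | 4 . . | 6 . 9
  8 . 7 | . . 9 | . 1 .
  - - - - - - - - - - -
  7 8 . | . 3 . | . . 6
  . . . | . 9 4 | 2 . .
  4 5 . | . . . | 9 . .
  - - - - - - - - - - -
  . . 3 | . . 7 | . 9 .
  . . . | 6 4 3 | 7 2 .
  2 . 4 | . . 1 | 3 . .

Step 1. [r9c9∈{5}] nothing but 5 survives at r9c9 ⇒ r9c9=5.
Step 2. [r7c2∈{1}] r7c2 is down to just 1 ⇒ r7c2=1.
Step 3. [r1c6∈{2}] r1c6's peers cover all but 2, so r1c6=2.
Step 4. [r9c5∈{8}] r9c5's peers cover all but 8, so r9c5=8.
Step 5. [r6c5∈{1,2,6,7}] across col 5, 7 lands solely at r6c5, so r6c5=7.
Step 6. [r4c7∈{1,4,5}] r4c7 is the only open cell in col 7 admitting 1. So r4c7=1.
Step 7. [r5c2∈{3}] r5c2's peers cover all but 3 ⇒ r5c2=3.
Step 8. [r7c4∈{2,5}] across box 8, 5 lands solely at r7c4. So r7c4=5.
Step 9. [r5c8∈{5,7,8}] row 5 places 5 nowhere but r5c8, so r5c8=5.
Step 10. [r5c4∈{1,8}] row 5 places 8 nowhere but r5c4 ⇒ r5c4=8.
Step 11. [r1c7∈{4}] only 4 remains possible at r1c7 ⇒ r1c7=4.
Step 12. [r8c2∈{9}] r8c2 has the single candidate 9, so r8c2=9.
Step 13. [r5c3∈{6}] nothing but 6 survives at r5c3. So r5c3=6.
Step 14. [r6c3∈{2}] only 2 remains possible at r6c3, so r6c3=2.
Step 15. [r8c1∈{5}] only 5 remains possible at r8c1. So r8c1=5.
Step 16. [r3c9∈{2}] r3c9 has the single candidate 2. So r3c9=2.
Step 17. [r5c9∈{7}] r5c9 is down to just 7. So r5c9=7.
Step 18. [r6c9∈{3}] r6c9's peers cover all but 3, so r6c9=3.
Step 19. [r4c3∈{9}] r4c3 is down to just 9. So r4c3=9.
Step 20. [r9c4∈{9}] r9c4 is down to just 9. So r9c4=9.
Step 21. [r4c6∈{5}] r4c6's peers cover all but 5, so r4c6=5.
Step 22. [r2c3∈{5}] nothing but 5 survives at r2c3 ⇒ r2c3=5.
Step 23. [r1c1∈{9}] r1c1 has the single candidate 9 ⇒ r1c1=9.
Step 24. [r2c1∈{3}] nothing but 3 survives at r2c1 ⇒ r2c1=3.
Step 25. [r9c8∈{6}] nothing but 6 survives at r9c8. So r9c8=6.
Step 26. [r8c3∈{8}] r8c3's peers cover all but 8, so r8c3=8.
Step 27. [r7c7∈{8}] r7c7 has the single candidate 8. So r7c7=8.
Step 28. [r2c5∈{1}] only 1 remains possible at r2c5 ⇒ r2c5=1.
Step 29. [r4c4∈{2}] nothing but 2 survives at r4c4, so r4c4=2.
Step 30. [r8c9∈{1}] r8c9 is down to just 1, so r8c9=1.
Step 31. [r3c2∈{4}] only 4 remains possible at r3c2. So r3c2=4.
Step 32. [r7c5∈{2}] r7c5 has the single candidate 2 ⇒ r7c5=2.
Step 33. [r5c1∈{1}] only 1 remains possible at r5c1, so r5c1=1.
Step 34. [r7c1∈{6}] nothing but 6 survives at r7c1, so r7c1=6.
Step 35. [r9c2∈{7}] r9c2 has the single candidate 7. So r9c2=7.
Step 36. [r7c9∈{4}] nothing but 4 survives at r7c9 ⇒ r7c9=4.
Step 37. [r6c4∈{1}] r6c4 has the single candidate 1, so r6c4=1.
Step 38. [r4c8∈{4}] r4c8's peers cover all but 4. So r4c8=4.
Step 39. [r2c2∈{2}] r2c2's peers cover all but 2. So r2c2=2.
Step 40. [r6c8∈{8}] r6c8 is down to just 8. So r6c8=8.
Step 41. [r2c8∈{7}] nothing but 7 survives at r2c8 ⇒ r2c8=7.
Step 42. [r6c6∈{6}] r6c6 has the single candidate 6. So r6c6=6.
Step 43. [r3c5∈{6}] only 6 remains possible at r3c5. So r3c5=6.
Step 44. [r2c6∈{8}] nothing but 8 survives at r2c6 ⇒ r2c6=8.
Step 45. [r3c4∈{3}] r3c4 is down to just 3. So r3c4=3.
Step 46. [r3c7∈{5}] only 5 remains possible at r3c7. So r3c7=5.

Answer: 9 6 1 7 5 2 4 3 8 / 3 2 5 4 1 8 6 7 9 / 8 4 7 3 6 9 5 1 2 / 7 8 9 2 3 5 1 4 6 / 1 3 6 8 9 4 2 5 7 / 4 5 2 1 7 6 9 8 3 / 6 1 3 5 2 7 8 9 4 / 5 9 8 6 4 3 7 2 1 / 2 7 4 9 8 1 3 6 5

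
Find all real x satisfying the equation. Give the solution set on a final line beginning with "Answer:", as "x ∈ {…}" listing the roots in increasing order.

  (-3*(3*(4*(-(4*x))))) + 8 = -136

Step 1. [(-3*(3*(4*(-(4*x))))) + 8 = -136] peel the +8: subtract 8 from each side ⇒ sub: -3*(3*(4*(-(4*x)))) = -144.
Step 2. [-3*(3*(4*(-(4*x)))) = -144] LHS = -3·(…); ÷-3 both sides. So div: 3*(4*(-(4*x))) = 48.
Step 3. [3*(4*(-(4*x))) = 48] 3 out front; divide by 3. So div: 4*(-(4*x)) = 16.
Step 4. [4*(-(4*x)) = 16] 4·(inner) — divide through by 4, so div: -(4*x) = 4.
Step 5. [-(4*x) = 4] flip signs both sides. So neg: 4*x = -4.
Step 6. [4*x = -4] LHS = 4·(…); ÷4 both sides, so div: x = -1.

Answer: x ∈ {-1}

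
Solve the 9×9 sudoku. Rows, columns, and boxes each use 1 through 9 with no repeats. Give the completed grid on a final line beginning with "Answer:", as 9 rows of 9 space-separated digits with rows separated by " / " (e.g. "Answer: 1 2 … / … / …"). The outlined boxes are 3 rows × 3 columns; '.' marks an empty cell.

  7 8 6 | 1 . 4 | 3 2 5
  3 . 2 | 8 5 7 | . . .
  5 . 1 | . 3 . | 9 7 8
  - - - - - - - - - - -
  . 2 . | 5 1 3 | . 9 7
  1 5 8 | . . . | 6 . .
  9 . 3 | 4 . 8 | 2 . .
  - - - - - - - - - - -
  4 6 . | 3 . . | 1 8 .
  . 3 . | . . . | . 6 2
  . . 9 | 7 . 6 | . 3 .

Step 1. [r2c7∈{4}] r2c7 has the single candidate 4. So r2c7=4.
Step 2. [r8c4∈{9}] nothing but 9 survives at r8c4. So r8c4=9.
Step 3. [r7c5∈{2}] r7c5's peers cover all but 2. So r7c5=2.
Step 4. [r9c9∈{4}] r9c9 has the single candidate 4. So r9c9=4.
Step 5. [r9c5∈{8}] nothing but 8 survives at r9c5 ⇒ r9c5=8.
Step 6. [r2c8∈{1}] only 1 remains possible at r2c8 ⇒ r2c8=1.
Step 7. [r5c4∈{2}] nothing but 2 survives at r5c4. So r5c4=2.
Step 8. [r7c6∈{5}] r7c6 is down to just 5. So r7c6=5.
Step 9. [r8c7∈{5,7}] 7 has one home in col 7: r8c7. So r8c7=7.
Step 10. [r5c5∈{7,9}] in row 5, 7 fits only at r5c5, so r5c5=7.
Step 11. [r4c3∈{4}] nothing but 4 survives at r4c3, so r4c3=4.
Step 12. [r3c6∈{2}] r3c6 is down to just 2 ⇒ r3c6=2.
Step 13. [r6c9∈{1}] only 1 remains possible at r6c9 ⇒ r6c9=1.
Step 14. [r5c8∈{4}] r5c8 is down to just 4. So r5c8=4.
Step 15. [r1c5∈{9}] only 9 remains possible at r1c5. So r1c5=9.
Step 16. [r6c5∈{6}] r6c5 has the single candidate 6, so r6c5=6.
Step 17. [r5c6∈{9}] only 9 remains possible at r5c6. So r5c6=9.
Step 18. [r9c2∈{1}] r9c2 has the single candidate 1, so r9c2=1.
Step 19. [r9c7∈{5}] r9c7 is down to just 5. So r9c7=5.
Step 20. [r4c1∈{6}] r4c1 has the single candidate 6, so r4c1=6.
Step 21. [r3c2∈{4}] r3c2 is down to just 4, so r3c2=4.
Step 22. [r3c4∈{6}] r3c4 is down to just 6, so r3c4=6.
Step 23. [r8c1∈{8}] nothing but 8 survives at r8c1, so r8c1=8.
Step 24. [r6c8∈{5}] r6c8 is down to just 5. So r6c8=5.
Step 25. [r9c1∈{2}] r9c1 is down to just 2. So r9c1=2.
Step 26. [r7c9∈{9}] nothing but 9 survives at r7c9. So r7c9=9.
Step 27. [r2c2∈{9}] r2c2 has the single candidate 9 ⇒ r2c2=9.
Step 28. [r2c9∈{6}] nothing but 6 survives at r2c9, so r2c9=6.
Step 29. [r6c2∈{7}] nothing but 7 survives at r6c2, so r6c2=7.
Step 30. [r8c3∈{5}] r8c3 has the single candidate 5, so r8c3=5.
Step 31. [r5c9∈{3}] r5c9 is down to just 3, so r5c9=3.
Step 32. [r8c5∈{4}] r8c5 is down to just 4, so r8c5=4.
Step 33. [r8c6∈{1}] nothing but 1 survives at r8c6, so r8c6=1.
Step 34. [r4c7∈{8}] r4c7's peers cover all but 8 ⇒ r4c7=8.
Step 35. [r7c3∈{7}] r7c3's peers cover all but 7 ⇒ r7c3=7.

Answer: 7 8 6 1 9 4 3 2 5 / 3 9 2 8 5 7 4 1 6 / 5 4 1 6 3 2 9 7 8 / 6 2 4 5 1 3 8 9 7 / 1 5 8 2 7 9 6 4 3 / 9 7 3 4 6 8 2 5 1 / 4 6 7 3 2 5 1 8 9 / 8 3 5 9 4 1 7 6 2 / 2 1 9 7 8 6 5 3 4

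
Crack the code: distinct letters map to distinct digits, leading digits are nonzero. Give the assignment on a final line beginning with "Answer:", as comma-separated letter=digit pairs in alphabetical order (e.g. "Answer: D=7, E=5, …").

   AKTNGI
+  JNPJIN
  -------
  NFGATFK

Step 1. [col 1: I + N ≡ K (mod 10)] no forcing yet in column 1 (carry-in 0); I=5 is free and consistent — try it ⇒ I=5.
Step 2. [col 1: I + N ≡ K (mod 10)] column 1 (I + N ≡ K (mod 10), carry-in 0) doesn't pin K yet; pick K=6 and continue. So K=6.
Step 3. [col 1: I + N ≡ K (mod 10)] column 1 reads I+N+carry(0)=K with I=5, K=6; with digits 5,6 already taken and all letters distinct, the only value for N is 1 ⇒ N=1.
Step 4. [col 2: G + I ≡ F (mod 10)] several values work for F in column 2 (G + I ≡ F (mod 10), carry-in 0); try F=2 ⇒ F=2.
Step 5. [col 2: G + I ≡ F (mod 10)] column 2: given I=5, F=2, carry-in 0, and digits 1,2,5,6 already taken and all letters distinct, G+I≡F (mod 10) forces G=7, so G=7.
Step 6. [col 3: N + J ≡ T (mod 10)] in column 3 we have N+J≡T with carry-in 1; given N=1 and digits 1,2,5,6,7 already taken and all letters distinct, that pins T to 0. So T=0.
Step 7. [col 3: N + J ≡ T (mod 10)] from column 3 (N=1, T=0, carry-in 1, digits 0,1,2,5,6,7 already taken and all letters distinct): J must equal 8 ⇒ J=8.
Step 8. [col 4: T + P ≡ A (mod 10)] column 4 reads T+P+carry(1)=A with T=0; with digits 0,1,2,5,6,7,8 already taken and all letters distinct, the only value for P is 3, so P=3.
Step 9. [col 4: T + P ≡ A (mod 10)] from column 4 (T=0, P=3, carry-in 1, digits 0,1,2,3,5,6,7,8 already taken and all letters distinct): A must equal 4 ⇒ A=4.

Answer: A=4, F=2, G=7, I=5, J=8, K=6, N=1, P=3, T=0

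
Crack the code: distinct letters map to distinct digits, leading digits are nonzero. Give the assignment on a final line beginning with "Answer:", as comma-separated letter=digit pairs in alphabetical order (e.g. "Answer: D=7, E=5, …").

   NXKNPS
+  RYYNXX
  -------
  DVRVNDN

Step 1. [D] the sum has 7 digits but both addends have 6; that extra leading digit D is the final carry, namely 1. So D=1.
Step 2. [col 1: S + X ≡ N (mod 10)] several values work for S in column 1 (S + X ≡ N (mod 10), carry-in 0); try S=3, so S=3.
Step 3. [col 1: S + X ≡ N (mod 10)] column 1 (S + X ≡ N (mod 10), carry-in 0) doesn't pin X yet; pick X=6 and continue, so X=6.
Step 4. [col 1: S + X ≡ N (mod 10)] column 1 reads S+X+carry(0)=N with S=3, X=6; with digits 1,3,6 already taken and all letters distinct, the only value for N is 9 ⇒ N=9.
Step 5. [col 2: P + X ≡ D (mod 10)] column 2: given X=6, D=1, carry-in 0, and digits 1,3,6,9 already taken and all letters distinct, P+X≡D (mod 10) forces P=5. So P=5.
Step 6. [col 4: K + Y ≡ V (mod 10)] no forcing yet in column 4 (carry-in 1); Y=2 is free and consistent — try it ⇒ Y=2.
Step 7. [col 4: K + Y ≡ V (mod 10)] no forcing yet in column 4 (carry-in 1); V=7 is free and consistent — try it, so V=7.
Step 8. [col 4: K + Y ≡ V (mod 10)] in column 4 we have K+Y≡V with carry-in 1; given Y=2, V=7 and digits 1,2,3,5,6,7,9 already taken and all letters distinct, that pins K to 4 ⇒ K=4.
Step 9. [col 5: X + Y ≡ R (mod 10)] column 5: given X=6, Y=2, carry-in 0, and digits 1,2,3,4,5,6,7,9 already taken and all letters distinct, X+Y≡R (mod 10) forces R=8. So R=8.

Answer: D=1, K=4, N=9, P=5, R=8, S=3, V=7, X=6, Y=2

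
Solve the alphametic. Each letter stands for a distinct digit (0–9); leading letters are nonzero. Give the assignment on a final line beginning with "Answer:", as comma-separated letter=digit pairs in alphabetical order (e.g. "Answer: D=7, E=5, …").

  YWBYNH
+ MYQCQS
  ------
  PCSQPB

Step 1. [col 1: H + S ≡ B (mod 10)] column 1 (H + S ≡ B (mod 10), carry-in 0) doesn't pin S yet; pick S=6 and continue. So S=6.
Step 2. [col 1: H + S ≡ B (mod 10)] column 1 (H + S ≡ B (mod 10), carry-in 0) doesn't pin H yet; pick H=4 and continue ⇒ H=4.
Step 3. [col 1: H + S ≡ B (mod 10)] in column 1 we have H+S≡B with carry-in 0; given H=4, S=6 and digits 4,6 already taken and all letters distinct, that pins B to 0, so B=0.
Step 4. [col 2: N + Q ≡ P (mod 10)] Q=5 is one option consistent with column 2 (N + Q ≡ P (mod 10), carry-in 1) — take it ⇒ Q=5.
Step 5. [col 2: N + Q ≡ P (mod 10)] P=9 is one option consistent with column 2 (N + Q ≡ P (mod 10), carry-in 1) — take it ⇒ P=9.
Step 6. [col 2: N + Q ≡ P (mod 10)] from column 2 (Q=5, P=9, carry-in 1, digits 0,4,5,6,9 already taken and all letters distinct): N must equal 3, so N=3.
Step 7. [col 3: Y + C ≡ Q (mod 10)] column 3 (Y + C ≡ Q (mod 10), carry-in 0) doesn't pin C yet; pick C=8 and continue, so C=8.
Step 8. [col 3: Y + C ≡ Q (mod 10)] from column 3 (C=8, Q=5, carry-in 0, digits 0,3,4,5,6,8,9 already taken and all letters distinct): Y must equal 7, so Y=7.
Step 9. [col 5: W + Y ≡ C (mod 10)] column 5 reads W+Y+carry(0)=C with Y=7, C=8; with digits 0,3,4,5,6,7,8,9 already taken and all letters distinct, the only value for W is 1 ⇒ W=1.
Step 10. [col 6: Y + M ≡ P (mod 10)] from column 6 (Y=7, P=9, carry-in 0, digits 0,1,3,4,5,6,7,8,9 already taken and all letters distinct): M must equal 2 ⇒ M=2.

Answer: B=0, C=8, H=4, M=2, N=3, P=9, Q=5, S=6, W=1, Y=7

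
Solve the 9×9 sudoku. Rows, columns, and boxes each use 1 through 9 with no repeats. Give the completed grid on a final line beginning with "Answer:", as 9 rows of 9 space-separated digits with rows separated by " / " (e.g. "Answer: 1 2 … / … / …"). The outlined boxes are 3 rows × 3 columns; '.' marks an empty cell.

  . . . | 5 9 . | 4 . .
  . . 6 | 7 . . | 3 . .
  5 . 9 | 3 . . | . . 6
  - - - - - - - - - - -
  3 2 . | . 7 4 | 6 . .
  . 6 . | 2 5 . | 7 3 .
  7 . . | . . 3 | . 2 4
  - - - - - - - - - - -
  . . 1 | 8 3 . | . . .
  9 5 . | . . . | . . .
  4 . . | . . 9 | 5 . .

Step 1. [r7c2∈{7}] r7c2 has the single candidate 7, so r7c2=7.
Step 2. [r5c9∈{1,8,9}] row 5 places 9 nowhere but r5c9. So r5c9=9.
Step 3. [r7c9∈{2}] r7c9's peers cover all but 2. So r7c9=2.
Step 4. [r3c8∈{1,7,8}] in row 3, 7 fits only at r3c8. So r3c8=7.
Step 5. [r1c6∈{1,2,6,8}] across row 1, 6 lands solely at r1c6. So r1c6=6.
Step 6. [r3c7∈{1,2,8}] 2 has one home in col 7: r3c7. So r3c7=2.
Step 7. [r2c8∈{1,5,8,9}] row 2 places 9 nowhere but r2c8, so r2c8=9.
Step 8. [r4c8∈{1,5,8}] across col 8, 5 lands solely at r4c8. So r4c8=5.
Step 9. [r4c3∈{8}] only 8 remains possible at r4c3 ⇒ r4c3=8.
Step 10. [r9c2∈{3,8}] r9c2 is the only open cell in box 7 admitting 8. So r9c2=8.
Step 11. [r4c9∈{1}] r4c9's peers cover all but 1, so r4c9=1.
Step 12. [r8c7∈{1,8}] in col 7, 1 fits only at r8c7 ⇒ r8c7=1.
Step 13. [r9c8∈{6}] nothing but 6 survives at r9c8. So r9c8=6.
Step 14. [r5c1∈{1}] nothing but 1 survives at r5c1 ⇒ r5c1=1.
Step 15. [r1c9∈{8}] nothing but 8 survives at r1c9. So r1c9=8.
Step 16. [r2c1∈{2,8}] r2c1 is the only open cell in col 1 admitting 8, so r2c1=8.
Step 17. [r8c4∈{4,6}] r8c4 is the only open cell in col 4 admitting 4 ⇒ r8c4=4.
Step 18. [r6c4∈{1,6,9}] col 4 places 6 nowhere but r6c4, so r6c4=6.
Step 19. [r6c5∈{1,8}] across row 6, 1 lands solely at r6c5 ⇒ r6c5=1.
Step 20. [r9c5∈{2}] r9c5 has the single candidate 2, so r9c5=2.
Step 21. [r9c3∈{3}] r9c3's peers cover all but 3. So r9c3=3.
Step 22. [r3c5∈{4,8}] 8 has one home in col 5: r3c5. So r3c5=8.
Step 23. [r3c6∈{1}] r3c6 has the single candidate 1, so r3c6=1.
Step 24. [r2c2∈{1,4}] 1 has one home in row 2: r2c2, so r2c2=1.
Step 25. [r8c6∈{7}] nothing but 7 survives at r8c6. So r8c6=7.
Step 26. [r1c3∈{2,7}] 7 has one home in row 1: r1c3 ⇒ r1c3=7.
Step 27. [r1c1∈{2}] r1c1 has the single candidate 2 ⇒ r1c1=2.
Step 28. [r4c4∈{9}] r4c4's peers cover all but 9, so r4c4=9.
Step 29. [r7c6∈{5}] r7c6's peers cover all but 5. So r7c6=5.
Step 30. [r9c9∈{7}] r9c9 is down to just 7, so r9c9=7.
Step 31. [r5c6∈{8}] r5c6 has the single candidate 8 ⇒ r5c6=8.
Step 32. [r8c9∈{3}] nothing but 3 survives at r8c9 ⇒ r8c9=3.
Step 33. [r8c5∈{6}] r8c5 is down to just 6. So r8c5=6.
Step 34. [r2c9∈{5}] r2c9 is down to just 5 ⇒ r2c9=5.
Step 35. [r3c2∈{4}] r3c2 is down to just 4 ⇒ r3c2=4.
Step 36. [r5c3∈{4}] r5c3 is down to just 4. So r5c3=4.
Step 37. [r8c8∈{8}] nothing but 8 survives at r8c8, so r8c8=8.
Step 38. [r7c8∈{4}] r7c8 has the single candidate 4 ⇒ r7c8=4.
Step 39. [r1c2∈{3}] r1c2 is down to just 3, so r1c2=3.
Step 40. [r6c7∈{8}] r6c7 is down to just 8. So r6c7=8.
Step 41. [r7c7∈{9}] r7c7 has the single candidate 9. So r7c7=9.
Step 42. [r2c6∈{2}] r2c6 is down to just 2. So r2c6=2.
Step 43. [r1c8∈{1}] nothing but 1 survives at r1c8. So r1c8=1.
Step 44. [r9c4∈{1}] only 1 remains possible at r9c4, so r9c4=1.
Step 45. [r7c1∈{6}] r7c1's peers cover all but 6, so r7c1=6.
Step 46. [r8c3∈{2}] nothing but 2 survives at r8c3. So r8c3=2.
Step 47. [r6c2∈{9}] nothing but 9 survives at r6c2, so r6c2=9.
Step 48. [r6c3∈{5}] r6c3's peers cover all but 5. So r6c3=5.
Step 49. [r2c5∈{4}] only 4 remains possible at r2c5, so r2c5=4.

Answer: 2 3 7 5 9 6 4 1 8 / 8 1 6 7 4 2 3 9 5 / 5 4 9 3 8 1 2 7 6 / 3 2 8 9 7 4 6 5 1 / 1 6 4 2 5 8 7 3 9 / 7 9 5 6 1 3 8 2 4 / 6 7 1 8 3 5 9 4 2 / 9 5 2 4 6 7 1 8 3 / 4 8 3 1 2 9 5 6 7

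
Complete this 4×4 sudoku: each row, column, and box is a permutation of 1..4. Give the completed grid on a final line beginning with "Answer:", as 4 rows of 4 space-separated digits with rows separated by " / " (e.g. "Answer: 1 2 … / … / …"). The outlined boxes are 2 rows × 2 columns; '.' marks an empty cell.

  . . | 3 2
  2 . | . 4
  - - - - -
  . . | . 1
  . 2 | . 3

Step 1. [r4c3∈{4}] nothing but 4 survives at r4c3. So r4c3=4.
Step 2. [r3c1∈{3,4}] in col 1, 3 fits only at r3c1 ⇒ r3c1=3.
Step 3. [r1c1∈{1,4}] 4 has one home in col 1: r1c1, so r1c1=4.
Step 4. [r1c2∈{1}] r1c2 is down to just 1, so r1c2=1.
Step 5. [r4c1∈{1}] only 1 remains possible at r4c1, so r4c1=1.
Step 6. [r2c3∈{1}] r2c3's peers cover all but 1 ⇒ r2c3=1.
Step 7. [r3c3∈{2}] only 2 remains possible at r3c3. So r3c3=2.
Step 8. [r2c2∈{3}] r2c2 is down to just 3, so r2c2=3.
Step 9. [r3c2∈{4}] r3c2 has the single candidate 4 ⇒ r3c2=4.

Answer: 4 1 3 2 / 2 3 1 4 / 3 4 2 1 / 1 2 4 3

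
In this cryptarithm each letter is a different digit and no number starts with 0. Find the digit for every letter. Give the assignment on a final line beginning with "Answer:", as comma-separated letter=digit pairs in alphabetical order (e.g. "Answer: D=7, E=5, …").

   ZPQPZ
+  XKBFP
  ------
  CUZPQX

Step 1. [col 1: Z + P ≡ X (mod 10)] column 1 (Z + P ≡ X (mod 10), carry-in 0) doesn't pin X yet; pick X=8 and continue. So X=8.
Step 2. [col 1: Z + P ≡ X (mod 10)] P=5 is one option consistent with column 1 (Z + P ≡ X (mod 10), carry-in 0) — take it. So P=5.
Step 3. [col 1: Z + P ≡ X (mod 10)] column 1 reads Z+P+carry(0)=X with P=5, X=8; with digits 5,8 already taken and all letters distinct, the only value for Z is 3. So Z=3.
Step 4. [col 2: P + F ≡ Q (mod 10)] column 2 (P + F ≡ Q (mod 10), carry-in 0) doesn't pin Q yet; pick Q=9 and continue ⇒ Q=9.
Step 5. [col 2: P + F ≡ Q (mod 10)] from column 2 (P=5, Q=9, carry-in 0, digits 3,5,8,9 already taken and all letters distinct): F must equal 4. So F=4.
Step 6. [col 3: Q + B ≡ P (mod 10)] in column 3 we have Q+B≡P with carry-in 0; given Q=9, P=5 and digits 3,4,5,8,9 already taken and all letters distinct, that pins B to 6 ⇒ B=6.
Step 7. [C] the sum has 6 digits but both addends have 5; that extra leading digit C is the final carry, namely 1. So C=1.
Step 8. [col 4: P + K ≡ Z (mod 10)] column 4 reads P+K+carry(1)=Z with P=5, Z=3; with digits 1,3,4,5,6,8,9 already taken and all letters distinct, the only value for K is 7. So K=7.
Step 9. [col 5: Z + X ≡ U (mod 10)] in column 5 we have Z+X≡U with carry-in 1; given Z=3, X=8 and digits 1,3,4,5,6,7,8,9 already taken and all letters distinct, that pins U to 2, so U=2.

Answer: B=6, C=1, F=4, K=7, P=5, Q=9, U=2, X=8, Z=3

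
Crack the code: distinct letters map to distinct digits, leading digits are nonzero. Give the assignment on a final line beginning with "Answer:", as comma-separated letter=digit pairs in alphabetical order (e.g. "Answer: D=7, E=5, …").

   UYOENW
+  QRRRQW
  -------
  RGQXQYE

Step 1. [col 1: W + W ≡ E (mod 10)] column 1 (W + W ≡ E (mod 10), carry-in 0) doesn't pin E yet; pick E=6 and continue. So E=6.
Step 2. [R] R is the leading digit of a 7-digit sum of two 6-digit numbers; the final carry is exactly 1 ⇒ R=1.
Step 3. [col 1: W + W ≡ E (mod 10)] column 1 (W + W ≡ E (mod 10), carry-in 0) doesn't pin W yet; pick W=3 and continue ⇒ W=3.
Step 4. [col 2: N + Q ≡ Y (mod 10)] Y=7 is one option consistent with column 2 (N + Q ≡ Y (mod 10), carry-in 0) — take it. So Y=7.
Step 5. [col 2: N + Q ≡ Y (mod 10)] N=9 is one option consistent with column 2 (N + Q ≡ Y (mod 10), carry-in 0) — take it, so N=9.
Step 6. [col 2: N + Q ≡ Y (mod 10)] in column 2 we have N+Q≡Y with carry-in 0; given N=9, Y=7 and digits 1,3,6,7,9 already taken and all letters distinct, that pins Q to 8 ⇒ Q=8.
Step 7. [col 4: O + R ≡ X (mod 10)] from column 4 (R=1, carry-in 0, digits 1,3,6,7,8,9 already taken and all letters distinct): O must equal 4. So O=4.
Step 8. [col 4: O + R ≡ X (mod 10)] from column 4 (O=4, R=1, carry-in 0, digits 1,3,4,6,7,8,9 already taken and all letters distinct): X must equal 5, so X=5.
Step 9. [col 6: U + Q ≡ G (mod 10)] column 6 reads U+Q+carry(0)=G with Q=8; with digits 1,3,4,5,6,7,8,9 already taken and all letters distinct, the only value for G is 0, so G=0.
Step 10. [col 6: U + Q ≡ G (mod 10)] column 6: given Q=8, G=0, carry-in 0, and digits 0,1,3,4,5,6,7,8,9 already taken and all letters distinct, U+Q≡G (mod 10) forces U=2 ⇒ U=2.

Answer: E=6, G=0, N=9, O=4, Q=8, R=1, U=2, W=3, X=5, Y=7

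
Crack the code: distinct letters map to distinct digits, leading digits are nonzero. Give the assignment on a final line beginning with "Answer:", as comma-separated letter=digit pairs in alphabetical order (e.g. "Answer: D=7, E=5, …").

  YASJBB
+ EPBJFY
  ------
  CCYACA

Step 1. [col 1: B + Y ≡ A (mod 10)] A=6 is one option consistent with column 1 (B + Y ≡ A (mod 10), carry-in 0) — take it ⇒ A=6.
Step 2. [col 1: B + Y ≡ A (mod 10)] B=2 is one option consistent with column 1 (B + Y ≡ A (mod 10), carry-in 0) — take it, so B=2.
Step 3. [col 1: B + Y ≡ A (mod 10)] in column 1 we have B+Y≡A with carry-in 0; given B=2, A=6 and digits 2,6 already taken and all letters distinct, that pins Y to 4, so Y=4.
Step 4. [col 2: B + F ≡ C (mod 10)] C=9 is one option consistent with column 2 (B + F ≡ C (mod 10), carry-in 0) — take it. So C=9.
Step 5. [col 2: B + F ≡ C (mod 10)] in column 2 we have B+F≡C with carry-in 0; given B=2, C=9 and digits 2,4,6,9 already taken and all letters distinct, that pins F to 7, so F=7.
Step 6. [col 3: J + J ≡ A (mod 10)] J=8 is one option consistent with column 3 (J + J ≡ A (mod 10), carry-in 0) — take it, so J=8.
Step 7. [col 4: S + B ≡ Y (mod 10)] in column 4 we have S+B≡Y with carry-in 1; given B=2, Y=4 and digits 2,4,6,7,8,9 already taken and all letters distinct, that pins S to 1, so S=1.
Step 8. [col 5: A + P ≡ C (mod 10)] column 5: given A=6, C=9, carry-in 0, and digits 1,2,4,6,7,8,9 already taken and all letters distinct, A+P≡C (mod 10) forces P=3. So P=3.
Step 9. [col 6: Y + E ≡ C (mod 10)] in column 6 we have Y+E≡C with carry-in 0; given Y=4, C=9 and digits 1,2,3,4,6,7,8,9 already taken and all letters distinct, that pins E to 5 ⇒ E=5.

Answer: A=6, B=2, C=9, E=5, F=7, J=8, P=3, S=1, Y=4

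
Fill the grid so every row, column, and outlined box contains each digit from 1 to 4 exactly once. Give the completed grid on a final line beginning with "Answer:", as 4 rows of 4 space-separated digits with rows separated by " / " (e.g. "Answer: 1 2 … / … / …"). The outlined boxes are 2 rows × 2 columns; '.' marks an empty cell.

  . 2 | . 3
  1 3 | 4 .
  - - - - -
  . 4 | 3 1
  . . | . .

Step 1. [r4c3∈{2}] only 2 remains possible at r4c3, so r4c3=2.
Step 2. [r4c4∈{4}] nothing but 4 survives at r4c4 ⇒ r4c4=4.
Step 3. [r4c1∈{3}] nothing but 3 survives at r4c1 ⇒ r4c1=3.
Step 4. [r1c3∈{1}] nothing but 1 survives at r1c3, so r1c3=1.
Step 5. [r2c4∈{2}] nothing but 2 survives at r2c4, so r2c4=2.
Step 6. [r1c1∈{4}] r1c1's peers cover all but 4, so r1c1=4.
Step 7. [r3c1∈{2}] only 2 remains possible at r3c1, so r3c1=2.
Step 8. [r4c2∈{1}] only 1 remains possible at r4c2. So r4c2=1.

Answer: 4 2 1 3 / 1 3 4 2 / 2 4 3 1 / 3 1 2 4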